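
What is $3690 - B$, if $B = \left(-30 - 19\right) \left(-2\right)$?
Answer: $3592$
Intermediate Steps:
$B = 98$ ($B = \left(-49\right) \left(-2\right) = 98$)
$3690 - B = 3690 - 98 = 3592$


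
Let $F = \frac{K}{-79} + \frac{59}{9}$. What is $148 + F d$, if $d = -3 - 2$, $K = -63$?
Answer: $\frac{79088}{711} \approx 111.23$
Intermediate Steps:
$d = -5$ ($d = -3 - 2 = -5$)
$F = \frac{5228}{711}$ ($F = - \frac{63}{-79} + \frac{59}{9} = \left(-63\right) \left(- \frac{1}{79}\right) + 59 \cdot \frac{1}{9} = \frac{63}{79} + \frac{59}{9} = \frac{5228}{711} \approx 7.353$)
$148 + F d = 148 + \frac{5228}{711} \left(-5\right) = 148 - \frac{26140}{711} = \frac{79088}{711}$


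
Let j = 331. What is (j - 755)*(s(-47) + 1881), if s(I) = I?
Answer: -777616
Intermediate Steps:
(j - 755)*(s(-47) + 1881) = (331 - 755)*(-47 + 1881) = -424*1834 = -777616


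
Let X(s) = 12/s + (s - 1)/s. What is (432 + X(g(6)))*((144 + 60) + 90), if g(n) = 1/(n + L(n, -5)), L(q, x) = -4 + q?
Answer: 153174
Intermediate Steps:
g(n) = 1/(-4 + 2*n) (g(n) = 1/(n + (-4 + n)) = 1/(-4 + 2*n))
X(s) = 12/s + (-1 + s)/s
(432 + X(g(6)))*((144 + 60) + 90) = (432 + (11 + 1/(2*(-2 + 6)))/((1/(2*(-2 + 6)))))*((144 + 60) + 90) = (432 + (11 + (½)/4)/(((½)/4)))*(204 + 90) = (432 + (11 + (½)*(¼))/(((½)*(¼))))*294 = (432 + (11 + ⅛)/(⅛))*294 = (432 + 8*(89/8))*294 = (432 + 89)*294 = 521*294 = 153174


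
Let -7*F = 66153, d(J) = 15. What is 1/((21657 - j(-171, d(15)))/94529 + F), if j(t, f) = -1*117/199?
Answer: -131678897/1244391841443 ≈ -0.00010582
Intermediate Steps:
F = -66153/7 (F = -1/7*66153 = -66153/7 ≈ -9450.4)
j(t, f) = -117/199 (j(t, f) = -117*1/199 = -117/199)
1/((21657 - j(-171, d(15)))/94529 + F) = 1/((21657 - 1*(-117/199))/94529 - 66153/7) = 1/((21657 + 117/199)*(1/94529) - 66153/7) = 1/((4309860/199)*(1/94529) - 66153/7) = 1/(4309860/18811271 - 66153/7) = 1/(-1244391841443/131678897) = -131678897/1244391841443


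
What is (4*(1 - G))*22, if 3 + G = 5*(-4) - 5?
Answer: 2552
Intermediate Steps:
G = -28 (G = -3 + (5*(-4) - 5) = -3 + (-20 - 5) = -3 - 25 = -28)
(4*(1 - G))*22 = (4*(1 - 1*(-28)))*22 = (4*(1 + 28))*22 = (4*29)*22 = 116*22 = 2552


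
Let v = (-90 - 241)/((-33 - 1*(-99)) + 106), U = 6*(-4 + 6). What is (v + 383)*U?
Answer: 196635/43 ≈ 4572.9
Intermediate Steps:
U = 12 (U = 6*2 = 12)
v = -331/172 (v = -331/((-33 + 99) + 106) = -331/(66 + 106) = -331/172 ≈ -1.9244)
(v + 383)*U = (-331/172 + 383)*12 = (65545/172)*12 = 196635/43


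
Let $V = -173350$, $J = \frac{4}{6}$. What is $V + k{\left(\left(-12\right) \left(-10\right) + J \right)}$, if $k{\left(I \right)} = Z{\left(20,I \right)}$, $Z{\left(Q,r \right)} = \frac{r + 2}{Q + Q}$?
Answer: $- \frac{2600204}{15} \approx -1.7335 \cdot 10^{5}$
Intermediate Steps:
$J = \frac{2}{3}$ ($J = 4 \cdot \frac{1}{6} = \frac{2}{3} \approx 0.66667$)
$Z{\left(Q,r \right)} = \frac{2 + r}{2 Q}$
$k{\left(I \right)} = \frac{1}{20} + \frac{I}{40}$ ($k{\left(I \right)} = \frac{2 + I}{2 \cdot 20} = \frac{1}{2} \cdot \frac{1}{20} \left(2 + I\right) = \frac{1}{20} + \frac{I}{40}$)
$V + k{\left(\left(-12\right) \left(-10\right) + J \right)} = -173350 + \left(\frac{1}{20} + \frac{\left(-12\right) \left(-10\right) + \frac{2}{3}}{40}\right) = -173350 + \left(\frac{1}{20} + \frac{120 + \frac{2}{3}}{40}\right) = -173350 + \left(\frac{1}{20} + \frac{1}{40} \cdot \frac{362}{3}\right) = -173350 + \left(\frac{1}{20} + \frac{181}{60}\right) = -173350 + \frac{46}{15} = - \frac{2600204}{15}$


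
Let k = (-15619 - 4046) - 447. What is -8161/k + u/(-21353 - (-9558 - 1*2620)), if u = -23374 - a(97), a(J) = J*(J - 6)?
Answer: 722503687/184527600 ≈ 3.9154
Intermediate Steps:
a(J) = J*(-6 + J)
k = -20112 (k = -19665 - 447 = -20112)
u = -32201 (u = -23374 - 97*(-6 + 97) = -23374 - 97*91 = -23374 - 1*8827 = -23374 - 8827 = -32201)
-8161/k + u/(-21353 - (-9558 - 1*2620)) = -8161/(-20112) - 32201/(-21353 - (-9558 - 1*2620)) = -8161*(-1/20112) - 32201/(-21353 - (-9558 - 2620)) = 8161/20112 - 32201/(-21353 - 1*(-12178)) = 8161/20112 - 32201/(-21353 + 12178) = 8161/20112 - 32201/(-9175) = 8161/20112 - 32201*(-1/9175) = 8161/20112 + 32201/9175 = 722503687/184527600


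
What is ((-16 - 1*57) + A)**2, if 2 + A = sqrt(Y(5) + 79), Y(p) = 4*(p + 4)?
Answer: (75 - sqrt(115))**2 ≈ 4131.4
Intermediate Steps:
Y(p) = 16 + 4*p (Y(p) = 4*(4 + p) = 16 + 4*p)
A = -2 + sqrt(115) (A = -2 + sqrt((16 + 4*5) + 79) = -2 + sqrt((16 + 20) + 79) = -2 + sqrt(36 + 79) = -2 + sqrt(115) ≈ 8.7238)
((-16 - 1*57) + A)**2 = ((-16 - 1*57) + (-2 + sqrt(115)))**2 = ((-16 - 57) + (-2 + sqrt(115)))**2 = (-73 + (-2 + sqrt(115)))**2 = (-75 + sqrt(115))**2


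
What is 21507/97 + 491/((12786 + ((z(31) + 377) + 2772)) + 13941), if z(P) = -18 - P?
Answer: 641536916/2893219 ≈ 221.74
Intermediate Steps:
21507/97 + 491/((12786 + ((z(31) + 377) + 2772)) + 13941) = 21507/97 + 491/((12786 + (((-18 - 1*31) + 377) + 2772)) + 13941) = 21507*(1/97) + 491/((12786 + (((-18 - 31) + 377) + 2772)) + 13941) = 21507/97 + 491/((12786 + ((-49 + 377) + 2772)) + 13941) = 21507/97 + 491/((12786 + (328 + 2772)) + 13941) = 21507/97 + 491/((12786 + 3100) + 13941) = 21507/97 + 491/(15886 + 13941) = 21507/97 + 491/29827 = 641536916/2893219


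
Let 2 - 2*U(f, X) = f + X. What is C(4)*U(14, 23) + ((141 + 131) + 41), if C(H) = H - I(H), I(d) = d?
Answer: 313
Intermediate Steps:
U(f, X) = 1 - X/2 - f/2 (U(f, X) = 1 - (f + X)/2 = 1 - (X + f)/2 = 1 + (-X/2 - f/2) = 1 - X/2 - f/2)
C(H) = 0 (C(H) = H - H = 0)
C(4)*U(14, 23) + ((141 + 131) + 41) = 0*(1 - ½*23 - ½*14) + ((141 + 131) + 41) = 0*(1 - 23/2 - 7) + (272 + 41) = 0*(-35/2) + 313 = 0 + 313 = 313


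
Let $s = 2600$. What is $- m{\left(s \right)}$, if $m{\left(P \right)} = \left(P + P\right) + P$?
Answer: $-7800$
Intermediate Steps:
$m{\left(P \right)} = 3 P$ ($m{\left(P \right)} = 2 P + P = 3 P$)
$- m{\left(s \right)} = - 3 \cdot 2600 = \left(-1\right) 7800 = -7800$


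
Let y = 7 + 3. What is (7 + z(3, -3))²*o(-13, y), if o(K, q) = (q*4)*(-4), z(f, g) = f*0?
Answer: -7840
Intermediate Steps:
z(f, g) = 0
y = 10
o(K, q) = -16*q (o(K, q) = (4*q)*(-4) = -16*q)
(7 + z(3, -3))²*o(-13, y) = (7 + 0)²*(-16*10) = 7²*(-160) = 49*(-160) = -7840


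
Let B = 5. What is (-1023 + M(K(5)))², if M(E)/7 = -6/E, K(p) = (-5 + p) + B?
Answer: 26594649/25 ≈ 1.0638e+6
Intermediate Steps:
K(p) = p (K(p) = (-5 + p) + 5 = p)
M(E) = -42/E (M(E) = 7*(-6/E) = -42/E)
(-1023 + M(K(5)))² = (-1023 - 42/5)² = (-5157/5)² = 26594649/25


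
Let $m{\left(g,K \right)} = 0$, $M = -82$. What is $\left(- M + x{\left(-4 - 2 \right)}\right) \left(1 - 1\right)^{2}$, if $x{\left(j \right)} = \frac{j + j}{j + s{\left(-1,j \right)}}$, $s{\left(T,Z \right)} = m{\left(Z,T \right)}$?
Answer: $0$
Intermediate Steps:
$s{\left(T,Z \right)} = 0$
$x{\left(j \right)} = 2$ ($x{\left(j \right)} = \frac{j + j}{j + 0} = \frac{2 j}{j} = 2$)
$\left(- M + x{\left(-4 - 2 \right)}\right) \left(1 - 1\right)^{2} = \left(\left(-1\right) \left(-82\right) + 2\right) \left(1 - 1\right)^{2} = \left(82 + 2\right) 0^{2} = 84 \cdot 0 = 0$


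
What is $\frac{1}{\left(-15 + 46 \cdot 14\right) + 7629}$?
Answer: $\frac{1}{8258} \approx 0.00012109$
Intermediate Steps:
$\frac{1}{\left(-15 + 46 \cdot 14\right) + 7629} = \frac{1}{\left(-15 + 644\right) + 7629} = \frac{1}{629 + 7629} = \frac{1}{8258}$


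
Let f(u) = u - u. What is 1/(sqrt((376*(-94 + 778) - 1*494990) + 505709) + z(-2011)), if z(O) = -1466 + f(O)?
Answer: -1466/1881253 - 51*sqrt(103)/1881253 ≈ -0.0010544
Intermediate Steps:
f(u) = 0
z(O) = -1466 (z(O) = -1466 + 0 = -1466)
1/(sqrt((376*(-94 + 778) - 1*494990) + 505709) + z(-2011)) = 1/(sqrt((376*(-94 + 778) - 1*494990) + 505709) - 1466) = 1/(sqrt((376*684 - 494990) + 505709) - 1466) = 1/(sqrt((257184 - 494990) + 505709) - 1466) = 1/(sqrt(-237806 + 505709) - 1466) = 1/(sqrt(267903) - 1466) = 1/(51*sqrt(103) - 1466) = 1/(-1466 + 51*sqrt(103))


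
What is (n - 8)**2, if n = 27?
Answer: 361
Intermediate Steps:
(n - 8)**2 = (27 - 8)**2 = 19**2 = 361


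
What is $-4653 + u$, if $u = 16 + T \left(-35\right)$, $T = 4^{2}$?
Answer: $-5197$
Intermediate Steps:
$T = 16$
$u = -544$ ($u = 16 + 16 \left(-35\right) = 16 - 560 = -544$)
$-4653 + u = -4653 - 544 = -5197$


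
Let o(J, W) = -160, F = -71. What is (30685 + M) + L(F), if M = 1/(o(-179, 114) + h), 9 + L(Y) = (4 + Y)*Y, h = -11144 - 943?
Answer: 433947950/12247 ≈ 35433.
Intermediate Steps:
h = -12087
L(Y) = -9 + Y*(4 + Y) (L(Y) = -9 + (4 + Y)*Y = -9 + Y*(4 + Y))
M = -1/12247 (M = 1/(-160 - 12087) = 1/(-12247) = -1/12247 ≈ -8.1653e-5)
(30685 + M) + L(F) = (30685 - 1/12247) + (-9 + (-71)² + 4*(-71)) = 375799194/12247 + (-9 + 5041 - 284) = 375799194/12247 + 4748 = 433947950/12247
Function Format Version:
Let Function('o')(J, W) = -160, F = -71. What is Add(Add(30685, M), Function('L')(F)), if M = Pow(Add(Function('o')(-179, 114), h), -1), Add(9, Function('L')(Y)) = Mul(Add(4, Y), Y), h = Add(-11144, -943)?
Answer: Rational(433947950, 12247) ≈ 35433.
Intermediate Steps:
h = -12087
Function('L')(Y) = Add(-9, Mul(Y, Add(4, Y))) (Function('L')(Y) = Add(-9, Mul(Add(4, Y), Y)) = Add(-9, Mul(Y, Add(4, Y))))
M = Rational(-1, 12247) (M = Pow(Add(-160, -12087), -1) = Pow(-12247, -1) = Rational(-1, 12247) ≈ -8.1653e-5)
Add(Add(30685, M), Function('L')(F)) = Add(Add(30685, Rational(-1, 12247)), Add(-9, Pow(-71, 2), Mul(4, -71))) = Add(Rational(375799194, 12247), Add(-9, 5041, -284)) = Add(Rational(375799194, 12247), 4748) = Rational(433947950, 12247)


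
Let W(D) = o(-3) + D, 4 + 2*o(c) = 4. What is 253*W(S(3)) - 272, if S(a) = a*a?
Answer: 2005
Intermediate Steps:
o(c) = 0 (o(c) = -2 + (1/2)*4 = -2 + 2 = 0)
S(a) = a**2
W(D) = D (W(D) = 0 + D = D)
253*W(S(3)) - 272 = 253*3**2 - 272 = 253*9 - 272 = 2277 - 272 = 2005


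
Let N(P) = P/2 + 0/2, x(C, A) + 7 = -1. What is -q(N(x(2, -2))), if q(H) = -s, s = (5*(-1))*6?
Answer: -30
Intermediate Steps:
x(C, A) = -8 (x(C, A) = -7 - 1 = -8)
N(P) = P/2 (N(P) = P*(½) + 0*(½) = P/2 + 0 = P/2)
s = -30 (s = -5*6 = -30)
q(H) = 30 (q(H) = -1*(-30) = 30)
-q(N(x(2, -2))) = -1*30 = -30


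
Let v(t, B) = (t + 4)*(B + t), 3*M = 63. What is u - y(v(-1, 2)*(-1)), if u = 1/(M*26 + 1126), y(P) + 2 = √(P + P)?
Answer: 3345/1672 - I*√6 ≈ 2.0006 - 2.4495*I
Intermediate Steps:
M = 21 (M = (⅓)*63 = 21)
v(t, B) = (4 + t)*(B + t)
y(P) = -2 + √2*√P (y(P) = -2 + √(P + P) = -2 + √(2*P) = -2 + √2*√P)
u = 1/1672 (u = 1/(21*26 + 1126) = 1/(546 + 1126) = 1/1672 ≈ 0.00059809)
u - y(v(-1, 2)*(-1)) = 1/1672 - (-2 + √2*√(((-1)² + 4*2 + 4*(-1) + 2*(-1))*(-1))) = 1/1672 - (-2 + √2*√((1 + 8 - 4 - 2)*(-1))) = 1/1672 - (-2 + √2*√(3*(-1))) = 1/1672 - (-2 + √2*√(-3)) = 1/1672 - (-2 + √2*(I*√3)) = 1/1672 - (-2 + I*√6) = 1/1672 + (2 - I*√6) = 3345/1672 - I*√6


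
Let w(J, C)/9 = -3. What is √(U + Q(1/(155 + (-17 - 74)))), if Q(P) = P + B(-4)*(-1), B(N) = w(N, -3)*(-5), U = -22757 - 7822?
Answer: I*√1965695/8 ≈ 175.25*I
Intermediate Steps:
U = -30579
w(J, C) = -27 (w(J, C) = 9*(-3) = -27)
B(N) = 135 (B(N) = -27*(-5) = 135)
Q(P) = -135 + P (Q(P) = P + 135*(-1) = P - 135 = -135 + P)
√(U + Q(1/(155 + (-17 - 74)))) = √(-30579 + (-135 + 1/(155 + (-17 - 74)))) = √(-30579 + (-135 + 1/(155 - 91))) = √(-30579 + (-135 + 1/64)) = √(-30579 - 8639/64) = √(-1965695/64) = I*√1965695/8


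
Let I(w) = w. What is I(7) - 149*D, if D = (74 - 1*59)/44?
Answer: -1927/44 ≈ -43.795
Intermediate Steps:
D = 15/44 (D = (74 - 59)*(1/44) = 15*(1/44) = 15/44 ≈ 0.34091)
I(7) - 149*D = 7 - 149*15/44 = 7 - 2235/44 = -1927/44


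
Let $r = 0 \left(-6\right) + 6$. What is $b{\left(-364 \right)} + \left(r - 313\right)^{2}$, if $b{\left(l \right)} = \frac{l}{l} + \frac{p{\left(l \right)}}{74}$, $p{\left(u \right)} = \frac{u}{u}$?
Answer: $\frac{6974501}{74} \approx 94250.0$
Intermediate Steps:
$p{\left(u \right)} = 1$
$r = 6$ ($r = 0 + 6 = 6$)
$b{\left(l \right)} = \frac{75}{74}$ ($b{\left(l \right)} = \frac{l}{l} + 1 \cdot \frac{1}{74} = 1 + 1 \cdot \frac{1}{74} = 1 + \frac{1}{74} = \frac{75}{74}$)
$b{\left(-364 \right)} + \left(r - 313\right)^{2} = \frac{75}{74} + \left(6 - 313\right)^{2} = \frac{75}{74} + \left(-307\right)^{2} = \frac{75}{74} + 94249 = \frac{6974501}{74}$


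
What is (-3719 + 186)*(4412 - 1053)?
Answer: -11867347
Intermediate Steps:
(-3719 + 186)*(4412 - 1053) = -3533*3359 = -11867347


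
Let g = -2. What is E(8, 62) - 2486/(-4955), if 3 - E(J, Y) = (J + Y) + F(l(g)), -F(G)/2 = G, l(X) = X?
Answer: -349319/4955 ≈ -70.498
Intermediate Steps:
F(G) = -2*G
E(J, Y) = -1 - J - Y (E(J, Y) = 3 - ((J + Y) - 2*(-2)) = 3 - ((J + Y) + 4) = 3 - (4 + J + Y) = 3 + (-4 - J - Y) = -1 - J - Y)
E(8, 62) - 2486/(-4955) = (-1 - 1*8 - 1*62) - 2486/(-4955) = (-1 - 8 - 62) - 2486*(-1)/4955 = -71 - 1*(-2486/4955) = -71 + 2486/4955 = -349319/4955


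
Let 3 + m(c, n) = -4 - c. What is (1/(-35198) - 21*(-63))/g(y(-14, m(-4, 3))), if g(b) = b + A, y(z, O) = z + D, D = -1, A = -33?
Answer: -46566953/1689504 ≈ -27.563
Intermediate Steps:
m(c, n) = -7 - c (m(c, n) = -3 + (-4 - c) = -7 - c)
y(z, O) = -1 + z (y(z, O) = z - 1 = -1 + z)
g(b) = -33 + b (g(b) = b - 33 = -33 + b)
(1/(-35198) - 21*(-63))/g(y(-14, m(-4, 3))) = (1/(-35198) - 21*(-63))/(-33 + (-1 - 14)) = (-1/35198 + 1323)/(-33 - 15) = (46566953/35198)/(-48) = (46566953/35198)*(-1/48) = -46566953/1689504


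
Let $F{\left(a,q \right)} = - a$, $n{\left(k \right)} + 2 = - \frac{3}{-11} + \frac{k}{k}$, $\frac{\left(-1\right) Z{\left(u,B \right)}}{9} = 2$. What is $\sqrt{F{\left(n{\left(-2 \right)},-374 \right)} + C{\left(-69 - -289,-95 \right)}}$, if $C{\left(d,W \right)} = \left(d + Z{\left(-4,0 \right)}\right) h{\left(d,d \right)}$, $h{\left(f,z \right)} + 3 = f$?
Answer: $\frac{\sqrt{5304002}}{11} \approx 209.37$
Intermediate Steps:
$Z{\left(u,B \right)} = -18$ ($Z{\left(u,B \right)} = \left(-9\right) 2 = -18$)
$h{\left(f,z \right)} = -3 + f$
$n{\left(k \right)} = - \frac{8}{11}$ ($n{\left(k \right)} = -2 + \left(- \frac{3}{-11} + \frac{k}{k}\right) = -2 + \left(\left(-3\right) \left(- \frac{1}{11}\right) + 1\right) = -2 + \left(\frac{3}{11} + 1\right) = -2 + \frac{14}{11} = - \frac{8}{11}$)
$C{\left(d,W \right)} = \left(-18 + d\right) \left(-3 + d\right)$ ($C{\left(d,W \right)} = \left(d - 18\right) \left(-3 + d\right) = \left(-18 + d\right) \left(-3 + d\right)$)
$\sqrt{F{\left(n{\left(-2 \right)},-374 \right)} + C{\left(-69 - -289,-95 \right)}} = \sqrt{\left(-1\right) \left(- \frac{8}{11}\right) + \left(-18 - -220\right) \left(-3 - -220\right)} = \sqrt{\frac{8}{11} + \left(-18 + \left(-69 + 289\right)\right) \left(-3 + \left(-69 + 289\right)\right)} = \sqrt{\frac{8}{11} + \left(-18 + 220\right) \left(-3 + 220\right)} = \sqrt{\frac{8}{11} + 202 \cdot 217} = \sqrt{\frac{8}{11} + 43834} = \sqrt{\frac{482182}{11}} = \frac{\sqrt{5304002}}{11}$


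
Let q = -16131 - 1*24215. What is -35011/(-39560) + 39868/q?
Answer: -82312137/798043880 ≈ -0.10314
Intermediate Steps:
q = -40346 (q = -16131 - 24215 = -40346)
-35011/(-39560) + 39868/q = -35011/(-39560) + 39868/(-40346) = -35011*(-1/39560) + 39868*(-1/40346) = 35011/39560 - 19934/20173 = -82312137/798043880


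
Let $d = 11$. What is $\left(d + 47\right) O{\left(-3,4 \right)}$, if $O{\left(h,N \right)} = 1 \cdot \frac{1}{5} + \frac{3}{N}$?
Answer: $\frac{551}{10} \approx 55.1$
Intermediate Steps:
$O{\left(h,N \right)} = \frac{1}{5} + \frac{3}{N}$ ($O{\left(h,N \right)} = 1 \cdot \frac{1}{5} + \frac{3}{N} = \frac{1}{5} + \frac{3}{N}$)
$\left(d + 47\right) O{\left(-3,4 \right)} = \left(11 + 47\right) \frac{15 + 4}{5 \cdot 4} = 58 \cdot \frac{1}{5} \cdot \frac{1}{4} \cdot 19 = 58 \cdot \frac{19}{20} = \frac{551}{10}$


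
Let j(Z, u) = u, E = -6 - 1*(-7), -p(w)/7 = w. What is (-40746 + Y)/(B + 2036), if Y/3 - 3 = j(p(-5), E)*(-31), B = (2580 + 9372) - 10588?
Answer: -4083/340 ≈ -12.009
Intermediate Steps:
p(w) = -7*w
E = 1 (E = -6 + 7 = 1)
B = 1364 (B = 11952 - 10588 = 1364)
Y = -84 (Y = 9 + 3*(1*(-31)) = 9 + 3*(-31) = 9 - 93 = -84)
(-40746 + Y)/(B + 2036) = (-40746 - 84)/(1364 + 2036) = -40830/3400 = -40830*1/3400 = -4083/340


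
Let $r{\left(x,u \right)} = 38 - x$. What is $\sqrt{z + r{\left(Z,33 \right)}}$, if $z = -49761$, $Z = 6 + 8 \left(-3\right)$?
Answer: $i \sqrt{49705} \approx 222.95 i$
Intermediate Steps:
$Z = -18$ ($Z = 6 - 24 = -18$)
$\sqrt{z + r{\left(Z,33 \right)}} = \sqrt{-49761 + \left(38 - -18\right)} = \sqrt{-49761 + \left(38 + 18\right)} = \sqrt{-49761 + 56} = \sqrt{-49705} = i \sqrt{49705}$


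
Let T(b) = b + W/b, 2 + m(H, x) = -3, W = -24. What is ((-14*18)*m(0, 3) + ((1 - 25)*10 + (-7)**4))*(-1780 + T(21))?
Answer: -42150141/7 ≈ -6.0214e+6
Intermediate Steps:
m(H, x) = -5 (m(H, x) = -2 - 3 = -5)
T(b) = b - 24/b
((-14*18)*m(0, 3) + ((1 - 25)*10 + (-7)**4))*(-1780 + T(21)) = (-14*18*(-5) + ((1 - 25)*10 + (-7)**4))*(-1780 + (21 - 24/21)) = (-252*(-5) + (-24*10 + 2401))*(-1780 + (21 - 24*1/21)) = (1260 + (-240 + 2401))*(-1780 + (21 - 8/7)) = (1260 + 2161)*(-1780 + 139/7) = 3421*(-12321/7) = -42150141/7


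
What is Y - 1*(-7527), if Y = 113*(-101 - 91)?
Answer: -14169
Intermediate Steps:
Y = -21696 (Y = 113*(-192) = -21696)
Y - 1*(-7527) = -21696 - 1*(-7527) = -21696 + 7527 = -14169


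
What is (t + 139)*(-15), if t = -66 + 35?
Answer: -1620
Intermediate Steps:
t = -31
(t + 139)*(-15) = (-31 + 139)*(-15) = 108*(-15) = -1620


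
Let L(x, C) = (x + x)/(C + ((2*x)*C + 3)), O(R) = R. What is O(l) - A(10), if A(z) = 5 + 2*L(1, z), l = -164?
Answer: -5581/33 ≈ -169.12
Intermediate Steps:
L(x, C) = 2*x/(3 + C + 2*C*x) (L(x, C) = (2*x)/(C + (2*C*x + 3)) = (2*x)/(C + (3 + 2*C*x)) = (2*x)/(3 + C + 2*C*x) = 2*x/(3 + C + 2*C*x))
A(z) = 5 + 4/(3 + 3*z) (A(z) = 5 + 2*(2*1/(3 + z + 2*z*1)) = 5 + 2*(2*1/(3 + z + 2*z)) = 5 + 2*(2*1/(3 + 3*z)) = 5 + 2*(2/(3 + 3*z)) = 5 + 4/(3 + 3*z))
O(l) - A(10) = -164 - (19 + 15*10)/(3*(1 + 10)) = -164 - (19 + 150)/(3*11) = -164 - 169/(3*11) = -164 - 1*169/33 = -164 - 169/33 = -5581/33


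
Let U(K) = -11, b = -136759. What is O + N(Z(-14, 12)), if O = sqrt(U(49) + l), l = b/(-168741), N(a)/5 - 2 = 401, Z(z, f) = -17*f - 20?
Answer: 2015 + 4*I*sqrt(2014805038)/56247 ≈ 2015.0 + 3.1921*I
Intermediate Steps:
Z(z, f) = -20 - 17*f
N(a) = 2015 (N(a) = 10 + 5*401 = 10 + 2005 = 2015)
l = 136759/168741 (l = -136759/(-168741) = -136759*(-1/168741) = 136759/168741 ≈ 0.81047)
O = 4*I*sqrt(2014805038)/56247 (O = sqrt(-11 + 136759/168741) = sqrt(-1719392/168741) = 4*I*sqrt(2014805038)/56247 ≈ 3.1921*I)
O + N(Z(-14, 12)) = 4*I*sqrt(2014805038)/56247 + 2015 = 2015 + 4*I*sqrt(2014805038)/56247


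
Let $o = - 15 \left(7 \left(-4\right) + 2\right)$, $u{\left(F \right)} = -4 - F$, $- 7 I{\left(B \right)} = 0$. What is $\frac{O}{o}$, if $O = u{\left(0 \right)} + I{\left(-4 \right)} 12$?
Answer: $- \frac{2}{195} \approx -0.010256$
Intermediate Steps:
$I{\left(B \right)} = 0$ ($I{\left(B \right)} = \left(- \frac{1}{7}\right) 0 = 0$)
$o = 390$ ($o = - 15 \left(-28 + 2\right) = \left(-15\right) \left(-26\right) = 390$)
$O = -4$ ($O = \left(-4 - 0\right) + 0 \cdot 12 = \left(-4 + 0\right) + 0 = -4 + 0 = -4$)
$\frac{O}{o} = - \frac{4}{390} = \left(-4\right) \frac{1}{390} = - \frac{2}{195}$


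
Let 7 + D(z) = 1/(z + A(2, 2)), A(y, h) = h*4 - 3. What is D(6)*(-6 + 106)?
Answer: -7600/11 ≈ -690.91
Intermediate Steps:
A(y, h) = -3 + 4*h (A(y, h) = 4*h - 3 = -3 + 4*h)
D(z) = -7 + 1/(5 + z) (D(z) = -7 + 1/(z + (-3 + 4*2)) = -7 + 1/(z + (-3 + 8)) = -7 + 1/(z + 5) = -7 + 1/(5 + z))
D(6)*(-6 + 106) = ((-34 - 7*6)/(5 + 6))*(-6 + 106) = ((-34 - 42)/11)*100 = ((1/11)*(-76))*100 = -76/11*100 = -7600/11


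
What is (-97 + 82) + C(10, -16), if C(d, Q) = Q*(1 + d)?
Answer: -191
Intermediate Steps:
(-97 + 82) + C(10, -16) = (-97 + 82) - 16*(1 + 10) = -15 - 16*11 = -15 - 176 = -191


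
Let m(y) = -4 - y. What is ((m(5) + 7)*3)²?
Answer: 36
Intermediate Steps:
((m(5) + 7)*3)² = (((-4 - 1*5) + 7)*3)² = (((-4 - 5) + 7)*3)² = ((-9 + 7)*3)² = (-2*3)² = (-6)² = 36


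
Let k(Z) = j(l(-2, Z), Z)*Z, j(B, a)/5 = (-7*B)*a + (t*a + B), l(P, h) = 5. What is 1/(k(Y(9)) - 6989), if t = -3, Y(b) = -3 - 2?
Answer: -1/11864 ≈ -8.4289e-5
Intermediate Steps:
Y(b) = -5
j(B, a) = -15*a + 5*B - 35*B*a (j(B, a) = 5*((-7*B)*a + (-3*a + B)) = 5*(-7*B*a + (B - 3*a)) = 5*(B - 3*a - 7*B*a) = -15*a + 5*B - 35*B*a)
k(Z) = Z*(25 - 190*Z) (k(Z) = (-15*Z + 5*5 - 35*5*Z)*Z = (-15*Z + 25 - 175*Z)*Z = (25 - 190*Z)*Z = Z*(25 - 190*Z))
1/(k(Y(9)) - 6989) = 1/(5*(-5)*(5 - 38*(-5)) - 6989) = 1/(5*(-5)*(5 + 190) - 6989) = 1/(5*(-5)*195 - 6989) = 1/(-4875 - 6989) = 1/(-11864) = -1/11864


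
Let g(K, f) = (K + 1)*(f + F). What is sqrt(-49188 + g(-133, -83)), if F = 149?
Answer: 10*I*sqrt(579) ≈ 240.62*I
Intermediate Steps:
g(K, f) = (1 + K)*(149 + f) (g(K, f) = (K + 1)*(f + 149) = (1 + K)*(149 + f))
sqrt(-49188 + g(-133, -83)) = sqrt(-49188 + (149 - 83 + 149*(-133) - 133*(-83))) = sqrt(-49188 + (149 - 83 - 19817 + 11039)) = sqrt(-49188 - 8712) = sqrt(-57900) = 10*I*sqrt(579)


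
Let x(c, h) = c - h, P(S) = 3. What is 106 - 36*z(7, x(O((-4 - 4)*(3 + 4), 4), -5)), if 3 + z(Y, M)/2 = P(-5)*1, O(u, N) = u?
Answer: 106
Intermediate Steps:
z(Y, M) = 0 (z(Y, M) = -6 + 2*(3*1) = -6 + 2*3 = -6 + 6 = 0)
106 - 36*z(7, x(O((-4 - 4)*(3 + 4), 4), -5)) = 106 - 36*0 = 106 + 0 = 106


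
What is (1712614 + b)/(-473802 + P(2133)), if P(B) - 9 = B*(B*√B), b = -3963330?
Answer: -88864457149/3679347635266587 - 853338152277*√237/1226449211755529 ≈ -0.010736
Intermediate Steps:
P(B) = 9 + B^(5/2) (P(B) = 9 + B*(B*√B) = 9 + B*B^(3/2) = 9 + B^(5/2))
(1712614 + b)/(-473802 + P(2133)) = (1712614 - 3963330)/(-473802 + (9 + 2133^(5/2))) = -2250716/(-473802 + (9 + 13649067*√237)) = -2250716/(-473793 + 13649067*√237)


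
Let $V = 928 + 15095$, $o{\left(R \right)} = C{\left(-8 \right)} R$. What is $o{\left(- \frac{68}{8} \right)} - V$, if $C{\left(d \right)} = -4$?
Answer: $-15989$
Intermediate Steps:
$o{\left(R \right)} = - 4 R$
$V = 16023$
$o{\left(- \frac{68}{8} \right)} - V = - 4 \left(- \frac{68}{8}\right) - 16023 = - 4 \left(\left(-68\right) \frac{1}{8}\right) - 16023 = \left(-4\right) \left(- \frac{17}{2}\right) - 16023 = 34 - 16023 = -15989$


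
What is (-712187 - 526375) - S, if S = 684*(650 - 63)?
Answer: -1640070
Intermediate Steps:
S = 401508 (S = 684*587 = 401508)
(-712187 - 526375) - S = (-712187 - 526375) - 1*401508 = -1238562 - 401508 = -1640070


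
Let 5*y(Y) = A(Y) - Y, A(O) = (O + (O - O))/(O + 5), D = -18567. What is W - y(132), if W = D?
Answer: -12700443/685 ≈ -18541.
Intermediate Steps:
A(O) = O/(5 + O) (A(O) = (O + 0)/(5 + O) = O/(5 + O))
W = -18567
y(Y) = -Y/5 + Y/(5*(5 + Y)) (y(Y) = (Y/(5 + Y) - Y)/5 = (-Y + Y/(5 + Y))/5 = -Y/5 + Y/(5*(5 + Y)))
W - y(132) = -18567 - 132*(-4 - 1*132)/(5*(5 + 132)) = -18567 - 132*(-4 - 132)/(5*137) = -18567 - 132*(-136)/(5*137) = -18567 - 1*(-17952/685) = -18567 + 17952/685 = -12700443/685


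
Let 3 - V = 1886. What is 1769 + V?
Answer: -114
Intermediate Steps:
V = -1883 (V = 3 - 1*1886 = 3 - 1886 = -1883)
1769 + V = 1769 - 1883 = -114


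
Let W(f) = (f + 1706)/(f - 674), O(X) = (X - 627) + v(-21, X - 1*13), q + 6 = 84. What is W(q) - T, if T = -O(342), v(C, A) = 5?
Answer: -42166/149 ≈ -282.99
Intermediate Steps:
q = 78 (q = -6 + 84 = 78)
O(X) = -622 + X (O(X) = (X - 627) + 5 = (-627 + X) + 5 = -622 + X)
T = 280 (T = -(-622 + 342) = -1*(-280) = 280)
W(f) = (1706 + f)/(-674 + f)
W(q) - T = (1706 + 78)/(-674 + 78) - 1*280 = 1784/(-596) - 280 = -1/596*1784 - 280 = -446/149 - 280 = -42166/149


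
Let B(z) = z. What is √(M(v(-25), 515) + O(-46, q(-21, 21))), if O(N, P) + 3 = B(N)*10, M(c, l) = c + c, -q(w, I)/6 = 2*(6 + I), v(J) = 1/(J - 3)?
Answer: I*√90762/14 ≈ 21.519*I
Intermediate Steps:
v(J) = 1/(-3 + J)
q(w, I) = -72 - 12*I (q(w, I) = -12*(6 + I) = -6*(12 + 2*I) = -72 - 12*I)
M(c, l) = 2*c
O(N, P) = -3 + 10*N (O(N, P) = -3 + N*10 = -3 + 10*N)
√(M(v(-25), 515) + O(-46, q(-21, 21))) = √(2/(-3 - 25) + (-3 + 10*(-46))) = √(2/(-28) + (-3 - 460)) = √(2*(-1/28) - 463) = √(-1/14 - 463) = √(-6483/14) = I*√90762/14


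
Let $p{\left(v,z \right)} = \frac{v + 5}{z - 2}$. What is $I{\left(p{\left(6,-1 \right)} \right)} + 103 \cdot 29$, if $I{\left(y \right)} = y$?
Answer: $\frac{8950}{3} \approx 2983.3$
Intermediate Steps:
$p{\left(v,z \right)} = \frac{5 + v}{-2 + z}$
$I{\left(p{\left(6,-1 \right)} \right)} + 103 \cdot 29 = \frac{5 + 6}{-2 - 1} + 103 \cdot 29 = \frac{1}{-3} \cdot 11 + 2987 = \left(- \frac{1}{3}\right) 11 + 2987 = - \frac{11}{3} + 2987 = \frac{8950}{3}$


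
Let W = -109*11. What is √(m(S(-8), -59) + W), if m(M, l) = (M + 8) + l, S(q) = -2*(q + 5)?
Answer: 2*I*√311 ≈ 35.27*I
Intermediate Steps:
S(q) = -10 - 2*q (S(q) = -2*(5 + q) = -10 - 2*q)
W = -1199
m(M, l) = 8 + M + l (m(M, l) = (8 + M) + l = 8 + M + l)
√(m(S(-8), -59) + W) = √((8 + (-10 - 2*(-8)) - 59) - 1199) = √((8 + (-10 + 16) - 59) - 1199) = √((8 + 6 - 59) - 1199) = √(-45 - 1199) = √(-1244) = 2*I*√311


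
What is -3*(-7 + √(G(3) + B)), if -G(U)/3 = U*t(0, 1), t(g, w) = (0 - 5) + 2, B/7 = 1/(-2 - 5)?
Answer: 21 - 3*√26 ≈ 5.7029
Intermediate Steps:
B = -1 (B = 7/(-2 - 5) = 7/(-7) = 7*(-⅐) = -1)
t(g, w) = -3 (t(g, w) = -5 + 2 = -3)
G(U) = 9*U (G(U) = -3*U*(-3) = -(-9)*U = 9*U)
-3*(-7 + √(G(3) + B)) = -3*(-7 + √(9*3 - 1)) = -3*(-7 + √(27 - 1)) = -3*(-7 + √26) = 21 - 3*√26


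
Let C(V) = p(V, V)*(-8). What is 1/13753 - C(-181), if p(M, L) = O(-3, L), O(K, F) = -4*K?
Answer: 1320289/13753 ≈ 96.000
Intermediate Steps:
p(M, L) = 12 (p(M, L) = -4*(-3) = 12)
C(V) = -96 (C(V) = 12*(-8) = -96)
1/13753 - C(-181) = 1/13753 - 1*(-96) = 1/13753 + 96 = 1320289/13753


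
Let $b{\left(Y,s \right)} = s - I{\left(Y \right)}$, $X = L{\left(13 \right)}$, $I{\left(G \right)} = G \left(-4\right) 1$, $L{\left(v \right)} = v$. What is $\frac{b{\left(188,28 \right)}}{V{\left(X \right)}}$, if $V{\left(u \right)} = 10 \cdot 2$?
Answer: $39$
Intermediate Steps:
$I{\left(G \right)} = - 4 G$ ($I{\left(G \right)} = - 4 G 1 = - 4 G$)
$X = 13$
$b{\left(Y,s \right)} = s + 4 Y$ ($b{\left(Y,s \right)} = s - - 4 Y = s + 4 Y$)
$V{\left(u \right)} = 20$
$\frac{b{\left(188,28 \right)}}{V{\left(X \right)}} = \frac{28 + 4 \cdot 188}{20} = \left(28 + 752\right) \frac{1}{20} = 780 \cdot \frac{1}{20} = 39$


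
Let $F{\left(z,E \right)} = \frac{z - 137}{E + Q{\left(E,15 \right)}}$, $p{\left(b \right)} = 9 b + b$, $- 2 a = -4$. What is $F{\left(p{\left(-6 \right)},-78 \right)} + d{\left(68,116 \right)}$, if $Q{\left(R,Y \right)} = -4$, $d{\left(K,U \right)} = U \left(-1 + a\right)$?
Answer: $\frac{9709}{82} \approx 118.4$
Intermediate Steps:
$a = 2$ ($a = \left(- \frac{1}{2}\right) \left(-4\right) = 2$)
$p{\left(b \right)} = 10 b$
$d{\left(K,U \right)} = U$ ($d{\left(K,U \right)} = U \left(-1 + 2\right) = U 1 = U$)
$F{\left(z,E \right)} = \frac{-137 + z}{-4 + E}$ ($F{\left(z,E \right)} = \frac{z - 137}{E - 4} = \frac{-137 + z}{-4 + E}$)
$F{\left(p{\left(-6 \right)},-78 \right)} + d{\left(68,116 \right)} = \frac{-137 + 10 \left(-6\right)}{-4 - 78} + 116 = \frac{-137 - 60}{-82} + 116 = \left(- \frac{1}{82}\right) \left(-197\right) + 116 = \frac{197}{82} + 116 = \frac{9709}{82}$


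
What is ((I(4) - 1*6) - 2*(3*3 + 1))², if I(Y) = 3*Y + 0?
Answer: 196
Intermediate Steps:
I(Y) = 3*Y
((I(4) - 1*6) - 2*(3*3 + 1))² = ((3*4 - 1*6) - 2*(3*3 + 1))² = ((12 - 6) - 2*(9 + 1))² = (6 - 2*10)² = (6 - 20)² = (-14)² = 196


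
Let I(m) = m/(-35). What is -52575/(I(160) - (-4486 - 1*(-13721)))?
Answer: 122675/21559 ≈ 5.6902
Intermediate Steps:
I(m) = -m/35 (I(m) = m*(-1/35) = -m/35)
-52575/(I(160) - (-4486 - 1*(-13721))) = -52575/(-1/35*160 - (-4486 - 1*(-13721))) = -52575/(-32/7 - (-4486 + 13721)) = -52575/(-32/7 - 1*9235) = -52575/(-32/7 - 9235) = -52575/(-64677/7) = -52575*(-7/64677) = 122675/21559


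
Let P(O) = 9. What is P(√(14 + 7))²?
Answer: 81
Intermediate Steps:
P(√(14 + 7))² = 9² = 81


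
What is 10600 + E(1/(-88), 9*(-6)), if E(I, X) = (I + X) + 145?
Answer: 940807/88 ≈ 10691.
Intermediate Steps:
E(I, X) = 145 + I + X
10600 + E(1/(-88), 9*(-6)) = 10600 + (145 + 1/(-88) + 9*(-6)) = 10600 + (145 - 1/88 - 54) = 10600 + 8007/88 = 940807/88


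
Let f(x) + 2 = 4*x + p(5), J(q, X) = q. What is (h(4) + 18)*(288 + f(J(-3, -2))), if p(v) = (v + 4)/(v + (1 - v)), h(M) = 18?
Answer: 10188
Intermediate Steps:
p(v) = 4 + v (p(v) = (4 + v)/1 = (4 + v)*1 = 4 + v)
f(x) = 7 + 4*x (f(x) = -2 + (4*x + (4 + 5)) = -2 + (4*x + 9) = -2 + (9 + 4*x) = 7 + 4*x)
(h(4) + 18)*(288 + f(J(-3, -2))) = (18 + 18)*(288 + (7 + 4*(-3))) = 36*(288 + (7 - 12)) = 36*(288 - 5) = 36*283 = 10188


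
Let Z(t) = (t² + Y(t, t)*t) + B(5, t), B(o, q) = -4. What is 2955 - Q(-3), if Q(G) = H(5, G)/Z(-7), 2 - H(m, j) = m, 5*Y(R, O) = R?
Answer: 809685/274 ≈ 2955.1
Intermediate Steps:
Y(R, O) = R/5
Z(t) = -4 + 6*t²/5 (Z(t) = (t² + (t/5)*t) - 4 = (t² + t²/5) - 4 = 6*t²/5 - 4 = -4 + 6*t²/5)
H(m, j) = 2 - m
Q(G) = -15/274 (Q(G) = (2 - 1*5)/(-4 + (6/5)*(-7)²) = (2 - 5)/(-4 + (6/5)*49) = -3/(-4 + 294/5) = -3/274/5 = -3*5/274 = -15/274)
2955 - Q(-3) = 2955 - 1*(-15/274) = 2955 + 15/274 = 809685/274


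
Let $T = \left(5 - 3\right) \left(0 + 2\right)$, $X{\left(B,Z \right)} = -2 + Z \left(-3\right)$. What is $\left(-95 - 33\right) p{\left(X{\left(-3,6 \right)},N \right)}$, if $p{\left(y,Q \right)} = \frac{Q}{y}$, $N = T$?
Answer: $\frac{128}{5} \approx 25.6$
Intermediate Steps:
$X{\left(B,Z \right)} = -2 - 3 Z$
$T = 4$ ($T = 2 \cdot 2 = 4$)
$N = 4$
$\left(-95 - 33\right) p{\left(X{\left(-3,6 \right)},N \right)} = \left(-95 - 33\right) \frac{4}{-2 - 18} = - 128 \frac{4}{-2 - 18} = - 128 \frac{4}{-20} = - 128 \cdot 4 \left(- \frac{1}{20}\right) = \left(-128\right) \left(- \frac{1}{5}\right) = \frac{128}{5}$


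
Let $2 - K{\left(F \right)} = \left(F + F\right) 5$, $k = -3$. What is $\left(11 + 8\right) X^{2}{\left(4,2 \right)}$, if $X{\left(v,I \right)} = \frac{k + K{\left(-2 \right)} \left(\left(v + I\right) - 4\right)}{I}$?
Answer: $\frac{31939}{4} \approx 7984.8$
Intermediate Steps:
$K{\left(F \right)} = 2 - 10 F$ ($K{\left(F \right)} = 2 - \left(F + F\right) 5 = 2 - 2 F 5 = 2 - 10 F$)
$X{\left(v,I \right)} = \frac{-91 + 22 I + 22 v}{I}$ ($X{\left(v,I \right)} = \frac{-3 + \left(2 - -20\right) \left(\left(v + I\right) - 4\right)}{I} = \frac{-3 + \left(2 + 20\right) \left(\left(I + v\right) - 4\right)}{I} = \frac{-3 + 22 \left(-4 + I + v\right)}{I} = \frac{-3 + \left(-88 + 22 I + 22 v\right)}{I} = \frac{-91 + 22 I + 22 v}{I}$)
$\left(11 + 8\right) X^{2}{\left(4,2 \right)} = \left(11 + 8\right) \left(\frac{-91 + 22 \cdot 2 + 22 \cdot 4}{2}\right)^{2} = 19 \left(\frac{-91 + 44 + 88}{2}\right)^{2} = 19 \left(\frac{1}{2} \cdot 41\right)^{2} = 19 \left(\frac{41}{2}\right)^{2} = 19 \cdot \frac{1681}{4} = \frac{31939}{4}$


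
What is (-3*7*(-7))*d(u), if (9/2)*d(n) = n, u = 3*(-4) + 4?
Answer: -784/3 ≈ -261.33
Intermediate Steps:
u = -8 (u = -12 + 4 = -8)
d(n) = 2*n/9
(-3*7*(-7))*d(u) = (-3*7*(-7))*((2/9)*(-8)) = -21*(-7)*(-16/9) = 147*(-16/9) = -784/3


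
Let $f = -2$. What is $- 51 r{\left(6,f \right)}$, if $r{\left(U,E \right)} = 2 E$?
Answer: $204$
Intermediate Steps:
$- 51 r{\left(6,f \right)} = - 51 \cdot 2 \left(-2\right) = \left(-51\right) \left(-4\right) = 204$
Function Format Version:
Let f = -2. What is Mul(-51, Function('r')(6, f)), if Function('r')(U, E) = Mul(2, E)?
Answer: 204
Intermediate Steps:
Mul(-51, Function('r')(6, f)) = Mul(-51, Mul(2, -2)) = Mul(-51, -4) = 204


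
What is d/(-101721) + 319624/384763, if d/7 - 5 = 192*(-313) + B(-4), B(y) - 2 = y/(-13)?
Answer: 2526573549925/508800202599 ≈ 4.9657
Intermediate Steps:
B(y) = 2 - y/13 (B(y) = 2 + y/(-13) = 2 + y*(-1/13) = 2 - y/13)
d = -5468071/13 (d = 35 + 7*(192*(-313) + (2 - 1/13*(-4))) = 35 + 7*(-60096 + (2 + 4/13)) = 35 + 7*(-60096 + 30/13) = 35 + 7*(-781218/13) = 35 - 5468526/13 = -5468071/13 ≈ -4.2062e+5)
d/(-101721) + 319624/384763 = -5468071/13/(-101721) + 319624/384763 = -5468071/13*(-1/101721) + 319624*(1/384763) = 5468071/1322373 + 319624/384763 = 2526573549925/508800202599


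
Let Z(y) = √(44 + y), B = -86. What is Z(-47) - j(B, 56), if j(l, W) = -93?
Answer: 93 + I*√3 ≈ 93.0 + 1.732*I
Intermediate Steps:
Z(-47) - j(B, 56) = √(44 - 47) - 1*(-93) = √(-3) + 93 = I*√3 + 93 = 93 + I*√3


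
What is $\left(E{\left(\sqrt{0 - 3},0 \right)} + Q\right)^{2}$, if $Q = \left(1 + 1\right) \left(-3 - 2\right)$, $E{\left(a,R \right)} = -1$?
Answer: $121$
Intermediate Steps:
$Q = -10$ ($Q = 2 \left(-3 - 2\right) = 2 \left(-5\right) = -10$)
$\left(E{\left(\sqrt{0 - 3},0 \right)} + Q\right)^{2} = \left(-1 - 10\right)^{2} = \left(-11\right)^{2} = 121$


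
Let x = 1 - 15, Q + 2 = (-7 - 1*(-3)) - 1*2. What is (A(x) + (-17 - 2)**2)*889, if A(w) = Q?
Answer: 313817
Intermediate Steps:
Q = -8 (Q = -2 + ((-7 - 1*(-3)) - 1*2) = -2 + ((-7 + 3) - 2) = -2 + (-4 - 2) = -2 - 6 = -8)
x = -14
A(w) = -8
(A(x) + (-17 - 2)**2)*889 = (-8 + (-17 - 2)**2)*889 = (-8 + (-19)**2)*889 = (-8 + 361)*889 = 353*889 = 313817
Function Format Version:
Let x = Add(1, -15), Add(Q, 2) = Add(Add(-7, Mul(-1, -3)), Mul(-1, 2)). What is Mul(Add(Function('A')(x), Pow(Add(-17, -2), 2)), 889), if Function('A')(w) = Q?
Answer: 313817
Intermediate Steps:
Q = -8 (Q = Add(-2, Add(Add(-7, Mul(-1, -3)), Mul(-1, 2))) = Add(-2, Add(Add(-7, 3), -2)) = Add(-2, Add(-4, -2)) = Add(-2, -6) = -8)
x = -14
Function('A')(w) = -8
Mul(Add(Function('A')(x), Pow(Add(-17, -2), 2)), 889) = Mul(Add(-8, Pow(Add(-17, -2), 2)), 889) = Mul(Add(-8, Pow(-19, 2)), 889) = Mul(Add(-8, 361), 889) = Mul(353, 889) = 313817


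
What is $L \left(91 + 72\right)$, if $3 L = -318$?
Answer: $-17278$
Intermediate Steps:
$L = -106$ ($L = \frac{1}{3} \left(-318\right) = -106$)
$L \left(91 + 72\right) = - 106 \left(91 + 72\right) = \left(-106\right) 163 = -17278$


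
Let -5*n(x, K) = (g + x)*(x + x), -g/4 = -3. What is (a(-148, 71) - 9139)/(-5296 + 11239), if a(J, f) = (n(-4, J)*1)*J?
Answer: -2627/1415 ≈ -1.8565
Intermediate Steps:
g = 12 (g = -4*(-3) = 12)
n(x, K) = -2*x*(12 + x)/5 (n(x, K) = -(12 + x)*(x + x)/5 = -(12 + x)*2*x/5 = -2*x*(12 + x)/5)
a(J, f) = 64*J/5 (a(J, f) = (-2/5*(-4)*(12 - 4)*1)*J = (-2/5*(-4)*8*1)*J = ((64/5)*1)*J = 64*J/5)
(a(-148, 71) - 9139)/(-5296 + 11239) = ((64/5)*(-148) - 9139)/(-5296 + 11239) = (-9472/5 - 9139)/5943 = -55167/5*1/5943 = -2627/1415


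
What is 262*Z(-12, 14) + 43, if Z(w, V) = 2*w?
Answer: -6245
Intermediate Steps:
262*Z(-12, 14) + 43 = 262*(2*(-12)) + 43 = 262*(-24) + 43 = -6288 + 43 = -6245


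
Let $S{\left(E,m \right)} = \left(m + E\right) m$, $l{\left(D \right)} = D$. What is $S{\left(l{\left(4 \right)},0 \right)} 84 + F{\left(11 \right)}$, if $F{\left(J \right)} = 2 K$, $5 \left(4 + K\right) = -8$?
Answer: $- \frac{56}{5} \approx -11.2$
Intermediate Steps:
$K = - \frac{28}{5}$ ($K = -4 + \frac{1}{5} \left(-8\right) = -4 - \frac{8}{5} = - \frac{28}{5} \approx -5.6$)
$S{\left(E,m \right)} = m \left(E + m\right)$ ($S{\left(E,m \right)} = \left(E + m\right) m = m \left(E + m\right)$)
$F{\left(J \right)} = - \frac{56}{5}$ ($F{\left(J \right)} = 2 \left(- \frac{28}{5}\right) = - \frac{56}{5}$)
$S{\left(l{\left(4 \right)},0 \right)} 84 + F{\left(11 \right)} = 0 \left(4 + 0\right) 84 - \frac{56}{5} = 0 \cdot 4 \cdot 84 - \frac{56}{5} = 0 \cdot 84 - \frac{56}{5} = 0 - \frac{56}{5} = - \frac{56}{5}$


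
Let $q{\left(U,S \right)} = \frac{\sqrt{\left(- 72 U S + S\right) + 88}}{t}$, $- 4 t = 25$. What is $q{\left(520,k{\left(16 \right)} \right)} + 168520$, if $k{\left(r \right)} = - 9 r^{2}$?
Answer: $168520 - \frac{8 \sqrt{21564886}}{25} \approx 1.6703 \cdot 10^{5}$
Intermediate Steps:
$t = - \frac{25}{4}$ ($t = \left(- \frac{1}{4}\right) 25 = - \frac{25}{4} \approx -6.25$)
$q{\left(U,S \right)} = - \frac{4 \sqrt{88 + S - 72 S U}}{25}$ ($q{\left(U,S \right)} = \frac{\sqrt{\left(- 72 U S + S\right) + 88}}{- \frac{25}{4}} = \sqrt{\left(- 72 S U + S\right) + 88} \left(- \frac{4}{25}\right) = \sqrt{\left(S - 72 S U\right) + 88} \left(- \frac{4}{25}\right) = \sqrt{88 + S - 72 S U} \left(- \frac{4}{25}\right) = - \frac{4 \sqrt{88 + S - 72 S U}}{25}$)
$q{\left(520,k{\left(16 \right)} \right)} + 168520 = - \frac{4 \sqrt{88 - 9 \cdot 16^{2} - 72 \left(- 9 \cdot 16^{2}\right) 520}}{25} + 168520 = - \frac{4 \sqrt{88 - 2304 - 72 \left(\left(-9\right) 256\right) 520}}{25} + 168520 = - \frac{4 \sqrt{88 - 2304 - \left(-165888\right) 520}}{25} + 168520 = - \frac{4 \sqrt{88 - 2304 + 86261760}}{25} + 168520 = - \frac{4 \sqrt{86259544}}{25} + 168520 = - \frac{4 \cdot 2 \sqrt{21564886}}{25} + 168520 = - \frac{8 \sqrt{21564886}}{25} + 168520 = 168520 - \frac{8 \sqrt{21564886}}{25}$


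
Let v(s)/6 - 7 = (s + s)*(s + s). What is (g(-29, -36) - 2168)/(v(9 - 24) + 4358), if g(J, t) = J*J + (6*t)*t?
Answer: 6449/9800 ≈ 0.65806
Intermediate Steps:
v(s) = 42 + 24*s**2 (v(s) = 42 + 6*((s + s)*(s + s)) = 42 + 6*((2*s)*(2*s)) = 42 + 6*(4*s**2) = 42 + 24*s**2)
g(J, t) = J**2 + 6*t**2
(g(-29, -36) - 2168)/(v(9 - 24) + 4358) = (((-29)**2 + 6*(-36)**2) - 2168)/((42 + 24*(9 - 24)**2) + 4358) = ((841 + 6*1296) - 2168)/((42 + 24*(-15)**2) + 4358) = ((841 + 7776) - 2168)/((42 + 24*225) + 4358) = (8617 - 2168)/((42 + 5400) + 4358) = 6449/(5442 + 4358) = 6449/9800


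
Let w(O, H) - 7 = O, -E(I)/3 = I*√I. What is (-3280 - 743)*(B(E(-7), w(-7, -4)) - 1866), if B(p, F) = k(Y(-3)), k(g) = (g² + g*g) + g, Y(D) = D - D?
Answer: 7506918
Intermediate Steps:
E(I) = -3*I^(3/2) (E(I) = -3*I*√I = -3*I^(3/2))
w(O, H) = 7 + O
Y(D) = 0
k(g) = g + 2*g² (k(g) = (g² + g²) + g = 2*g² + g = g + 2*g²)
B(p, F) = 0 (B(p, F) = 0*(1 + 2*0) = 0*(1 + 0) = 0*1 = 0)
(-3280 - 743)*(B(E(-7), w(-7, -4)) - 1866) = (-3280 - 743)*(0 - 1866) = -4023*(-1866) = 7506918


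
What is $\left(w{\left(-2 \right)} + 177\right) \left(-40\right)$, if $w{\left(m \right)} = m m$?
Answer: $-7240$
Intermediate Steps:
$w{\left(m \right)} = m^{2}$
$\left(w{\left(-2 \right)} + 177\right) \left(-40\right) = \left(\left(-2\right)^{2} + 177\right) \left(-40\right) = \left(4 + 177\right) \left(-40\right) = 181 \left(-40\right) = -7240$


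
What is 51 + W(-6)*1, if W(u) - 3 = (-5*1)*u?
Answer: 84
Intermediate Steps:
W(u) = 3 - 5*u (W(u) = 3 + (-5*1)*u = 3 - 5*u)
51 + W(-6)*1 = 51 + (3 - 5*(-6))*1 = 51 + (3 + 30)*1 = 51 + 33*1 = 51 + 33 = 84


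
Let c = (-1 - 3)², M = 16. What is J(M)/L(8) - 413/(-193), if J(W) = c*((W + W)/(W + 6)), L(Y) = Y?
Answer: 10719/2123 ≈ 5.0490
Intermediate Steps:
c = 16 (c = (-4)² = 16)
J(W) = 32*W/(6 + W) (J(W) = 16*((W + W)/(W + 6)) = 16*((2*W)/(6 + W)) = 16*(2*W/(6 + W)) = 32*W/(6 + W))
J(M)/L(8) - 413/(-193) = (32*16/(6 + 16))/8 - 413/(-193) = (32*16/22)*(⅛) - 413*(-1/193) = (32*16*(1/22))*(⅛) + 413/193 = (256/11)*(⅛) + 413/193 = 32/11 + 413/193 = 10719/2123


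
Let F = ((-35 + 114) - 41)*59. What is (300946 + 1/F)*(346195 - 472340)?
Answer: -85112672093285/2242 ≈ -3.7963e+10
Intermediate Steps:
F = 2242 (F = (79 - 41)*59 = 38*59 = 2242)
(300946 + 1/F)*(346195 - 472340) = (300946 + 1/2242)*(346195 - 472340) = (300946 + 1/2242)*(-126145) = (674720933/2242)*(-126145) = -85112672093285/2242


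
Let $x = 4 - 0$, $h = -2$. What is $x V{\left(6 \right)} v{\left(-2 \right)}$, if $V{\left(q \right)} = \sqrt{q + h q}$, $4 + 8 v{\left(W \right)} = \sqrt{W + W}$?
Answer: $i \sqrt{6} \left(-2 + i\right) \approx -2.4495 - 4.899 i$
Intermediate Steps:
$v{\left(W \right)} = - \frac{1}{2} + \frac{\sqrt{2} \sqrt{W}}{8}$ ($v{\left(W \right)} = - \frac{1}{2} + \frac{\sqrt{W + W}}{8} = - \frac{1}{2} + \frac{\sqrt{2 W}}{8} = - \frac{1}{2} + \frac{\sqrt{2} \sqrt{W}}{8}$)
$V{\left(q \right)} = \sqrt{- q}$ ($V{\left(q \right)} = \sqrt{q - 2 q} = \sqrt{- q}$)
$x = 4$ ($x = 4 + 0 = 4$)
$x V{\left(6 \right)} v{\left(-2 \right)} = 4 \sqrt{\left(-1\right) 6} \left(- \frac{1}{2} + \frac{\sqrt{2} \sqrt{-2}}{8}\right) = 4 \sqrt{-6} \left(- \frac{1}{2} + \frac{\sqrt{2} i \sqrt{2}}{8}\right) = 4 i \sqrt{6} \left(- \frac{1}{2} + \frac{i}{4}\right)$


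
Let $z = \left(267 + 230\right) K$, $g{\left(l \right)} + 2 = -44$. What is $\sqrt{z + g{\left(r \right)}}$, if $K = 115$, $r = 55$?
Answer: $\sqrt{57109} \approx 238.97$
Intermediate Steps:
$g{\left(l \right)} = -46$ ($g{\left(l \right)} = -2 - 44 = -46$)
$z = 57155$ ($z = \left(267 + 230\right) 115 = 497 \cdot 115 = 57155$)
$\sqrt{z + g{\left(r \right)}} = \sqrt{57155 - 46} = \sqrt{57109}$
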